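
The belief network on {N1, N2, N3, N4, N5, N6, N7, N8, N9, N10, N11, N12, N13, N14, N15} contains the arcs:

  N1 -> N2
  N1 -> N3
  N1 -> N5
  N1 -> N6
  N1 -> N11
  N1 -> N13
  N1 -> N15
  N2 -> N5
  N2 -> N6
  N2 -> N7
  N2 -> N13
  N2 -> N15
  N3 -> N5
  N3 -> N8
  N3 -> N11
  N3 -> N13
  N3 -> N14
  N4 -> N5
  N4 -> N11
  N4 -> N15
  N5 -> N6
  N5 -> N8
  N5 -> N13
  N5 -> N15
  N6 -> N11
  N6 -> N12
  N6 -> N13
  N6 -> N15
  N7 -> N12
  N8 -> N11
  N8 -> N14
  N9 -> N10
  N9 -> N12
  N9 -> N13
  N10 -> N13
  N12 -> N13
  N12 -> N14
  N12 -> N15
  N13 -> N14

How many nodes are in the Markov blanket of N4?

9

Parents of N4: none.
Children of N4: N5, N11, N15.
Parents of each child, excluding N4:
  N5: N1, N2, N3
  N11: N1, N3, N6, N8
  N15: N1, N2, N5, N6, N12
MB(N4) = {N1, N2, N3, N5, N6, N8, N11, N12, N15}, which has 9 nodes.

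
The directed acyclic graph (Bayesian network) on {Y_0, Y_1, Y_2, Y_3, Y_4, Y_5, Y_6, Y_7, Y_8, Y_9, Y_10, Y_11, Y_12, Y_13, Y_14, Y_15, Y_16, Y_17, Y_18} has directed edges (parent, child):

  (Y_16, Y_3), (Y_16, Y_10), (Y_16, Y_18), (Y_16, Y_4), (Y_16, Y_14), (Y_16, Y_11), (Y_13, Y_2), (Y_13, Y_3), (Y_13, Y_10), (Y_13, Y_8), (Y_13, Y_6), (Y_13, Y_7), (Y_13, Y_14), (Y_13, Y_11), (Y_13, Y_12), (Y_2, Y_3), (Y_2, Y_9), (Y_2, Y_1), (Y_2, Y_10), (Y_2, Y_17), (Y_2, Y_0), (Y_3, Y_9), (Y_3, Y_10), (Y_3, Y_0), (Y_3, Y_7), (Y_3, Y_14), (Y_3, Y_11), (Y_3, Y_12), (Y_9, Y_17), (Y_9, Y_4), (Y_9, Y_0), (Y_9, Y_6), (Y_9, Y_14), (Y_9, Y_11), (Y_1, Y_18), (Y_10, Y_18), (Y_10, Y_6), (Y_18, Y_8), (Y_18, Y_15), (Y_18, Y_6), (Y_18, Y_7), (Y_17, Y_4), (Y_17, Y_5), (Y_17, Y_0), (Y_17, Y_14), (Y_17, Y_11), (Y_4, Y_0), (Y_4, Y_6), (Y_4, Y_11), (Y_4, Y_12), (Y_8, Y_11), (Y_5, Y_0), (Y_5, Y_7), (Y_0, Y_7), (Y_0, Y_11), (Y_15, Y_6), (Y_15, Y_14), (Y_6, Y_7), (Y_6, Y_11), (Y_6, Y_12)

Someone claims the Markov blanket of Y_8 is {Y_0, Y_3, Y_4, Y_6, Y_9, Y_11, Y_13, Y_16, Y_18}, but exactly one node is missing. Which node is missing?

Y_17

The Markov blanket of a node is its parents, its children, and the other parents of its children.
Ch(Y_8) = {Y_11}.
Pa(Y_8) = {Y_13, Y_18}.
For each child, the remaining parents (spouses of Y_8):
  parents(Y_11) \ {Y_8} = {Y_0, Y_3, Y_4, Y_6, Y_9, Y_13, Y_16, Y_17}.
MB(Y_8) = {Y_0, Y_3, Y_4, Y_6, Y_9, Y_11, Y_13, Y_16, Y_17, Y_18}.
Comparing with the claimed set, Y_17 is missing.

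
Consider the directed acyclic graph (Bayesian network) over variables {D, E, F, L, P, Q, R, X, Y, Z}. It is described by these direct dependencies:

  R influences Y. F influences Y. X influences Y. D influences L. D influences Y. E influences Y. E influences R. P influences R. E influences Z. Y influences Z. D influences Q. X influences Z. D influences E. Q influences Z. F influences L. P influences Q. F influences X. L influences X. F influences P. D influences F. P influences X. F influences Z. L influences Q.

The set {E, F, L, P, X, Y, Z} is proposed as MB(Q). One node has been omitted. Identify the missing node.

D

Pa(Q) = {D, L, P}.
Ch(Q) = {Z}.
For each child, the remaining parents (spouses of Q):
  parents(Z) \ {Q} = {E, F, X, Y}.
MB(Q) = {D, E, F, L, P, X, Y, Z}.
Comparing with the claimed set, D is missing.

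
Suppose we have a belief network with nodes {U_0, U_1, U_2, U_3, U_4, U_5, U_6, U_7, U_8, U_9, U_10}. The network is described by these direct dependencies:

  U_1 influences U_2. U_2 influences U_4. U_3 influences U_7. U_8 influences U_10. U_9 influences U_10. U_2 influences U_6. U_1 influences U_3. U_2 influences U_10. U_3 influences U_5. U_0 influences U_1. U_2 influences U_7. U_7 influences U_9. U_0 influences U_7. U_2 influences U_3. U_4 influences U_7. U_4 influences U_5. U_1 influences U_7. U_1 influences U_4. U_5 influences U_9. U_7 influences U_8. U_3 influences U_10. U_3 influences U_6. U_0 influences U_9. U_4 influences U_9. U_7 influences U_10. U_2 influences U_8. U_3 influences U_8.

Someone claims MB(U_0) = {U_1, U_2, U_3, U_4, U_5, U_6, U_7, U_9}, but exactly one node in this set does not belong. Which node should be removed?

By definition, MB(U_0) is built from U_0's parents, U_0's children, and the co-parents of U_0.
U_0 has no parents.
Children of U_0: U_1, U_7, U_9.
For each child, the remaining parents (spouses of U_0):
  U_1: —
  U_7: U_1, U_2, U_3, U_4
  U_9: U_4, U_5, U_7
MB(U_0) = {U_1, U_2, U_3, U_4, U_5, U_7, U_9}.
U_6 is neither a parent, child, nor co-parent of U_0, so it does not belong.

U_6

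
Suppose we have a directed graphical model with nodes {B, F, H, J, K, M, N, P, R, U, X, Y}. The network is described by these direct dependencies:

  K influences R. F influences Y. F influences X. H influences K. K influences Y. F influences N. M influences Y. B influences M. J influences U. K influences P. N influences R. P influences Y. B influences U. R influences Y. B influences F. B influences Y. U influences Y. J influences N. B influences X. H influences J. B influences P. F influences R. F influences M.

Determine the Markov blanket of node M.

{B, F, K, P, R, U, Y}

By definition, MB(M) is built from M's parents, M's children, and the co-parents of M.
Parents of M: B, F.
M has child Y.
Parents of each child, excluding M:
  parents(Y) \ {M} = {B, F, K, P, R, U}.
So the Markov blanket of M is {B, F, K, P, R, U, Y}.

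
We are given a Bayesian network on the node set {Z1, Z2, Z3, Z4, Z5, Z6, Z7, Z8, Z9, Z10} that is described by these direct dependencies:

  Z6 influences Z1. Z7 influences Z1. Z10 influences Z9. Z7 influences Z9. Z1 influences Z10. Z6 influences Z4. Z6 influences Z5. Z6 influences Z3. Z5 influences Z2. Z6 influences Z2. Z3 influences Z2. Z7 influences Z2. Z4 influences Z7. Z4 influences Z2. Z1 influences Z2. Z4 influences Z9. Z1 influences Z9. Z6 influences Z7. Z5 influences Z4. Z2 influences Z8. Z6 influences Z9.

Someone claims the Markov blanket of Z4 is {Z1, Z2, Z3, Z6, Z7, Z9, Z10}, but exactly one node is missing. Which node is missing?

Z5

Parents of Z4: Z5, Z6.
Ch(Z4) = {Z2, Z7, Z9}.
For each child, the remaining parents (spouses of Z4):
  Z7 also has parent Z6.
  Z9 also has parents Z1, Z6, Z7, Z10.
  Z2's other parents are Z1, Z3, Z5, Z6, Z7.
MB(Z4) = {Z1, Z2, Z3, Z5, Z6, Z7, Z9, Z10}.
Comparing with the claimed set, Z5 is missing.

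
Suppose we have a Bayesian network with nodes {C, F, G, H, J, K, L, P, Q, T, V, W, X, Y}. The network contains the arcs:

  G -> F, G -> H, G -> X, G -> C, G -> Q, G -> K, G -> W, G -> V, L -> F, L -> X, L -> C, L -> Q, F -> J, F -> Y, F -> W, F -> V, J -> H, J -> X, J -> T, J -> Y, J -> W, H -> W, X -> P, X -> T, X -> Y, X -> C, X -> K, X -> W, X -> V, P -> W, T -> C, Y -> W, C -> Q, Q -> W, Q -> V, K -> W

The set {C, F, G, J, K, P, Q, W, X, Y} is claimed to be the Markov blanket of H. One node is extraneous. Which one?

H's children: W.
H has parents G, J.
Parents of each child, excluding H:
  W: F, G, J, K, P, Q, X, Y
MB(H) = {F, G, J, K, P, Q, W, X, Y}.
C is neither a parent, child, nor co-parent of H, so it does not belong.

C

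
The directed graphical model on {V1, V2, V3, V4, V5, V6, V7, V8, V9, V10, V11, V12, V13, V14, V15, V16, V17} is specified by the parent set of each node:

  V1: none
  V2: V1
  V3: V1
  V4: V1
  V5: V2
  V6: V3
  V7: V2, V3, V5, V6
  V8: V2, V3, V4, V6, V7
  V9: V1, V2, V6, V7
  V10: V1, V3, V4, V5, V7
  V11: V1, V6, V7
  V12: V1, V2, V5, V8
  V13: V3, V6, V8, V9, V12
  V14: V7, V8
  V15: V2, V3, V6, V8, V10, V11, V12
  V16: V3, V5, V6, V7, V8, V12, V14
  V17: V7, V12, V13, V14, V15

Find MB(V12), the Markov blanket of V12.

V12's parents: V1, V2, V5, V8.
Children of V12: V13, V15, V16, V17.
Other parents of V12's children:
  V13's other parents are V3, V6, V8, V9.
  V15 also has parents V2, V3, V6, V8, V10, V11.
  parents(V16) \ {V12} = {V3, V5, V6, V7, V8, V14}.
  V17's other parents are V7, V13, V14, V15.
So the Markov blanket of V12 is {V1, V2, V3, V5, V6, V7, V8, V9, V10, V11, V13, V14, V15, V16, V17}.

{V1, V2, V3, V5, V6, V7, V8, V9, V10, V11, V13, V14, V15, V16, V17}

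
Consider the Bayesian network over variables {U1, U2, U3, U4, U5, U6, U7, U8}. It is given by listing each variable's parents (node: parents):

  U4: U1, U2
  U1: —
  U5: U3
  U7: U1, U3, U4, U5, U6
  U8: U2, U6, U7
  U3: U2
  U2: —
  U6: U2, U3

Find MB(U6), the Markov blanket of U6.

{U1, U2, U3, U4, U5, U7, U8}

Parents of U6: U2, U3.
Children of U6: U7, U8.
For each child, the remaining parents (spouses of U6):
  U7: U1, U3, U4, U5
  U8: U2, U7
Union: {U2, U3} ∪ {U7, U8} ∪ {U1, U2, U3, U4, U5, U7} = {U1, U2, U3, U4, U5, U7, U8}.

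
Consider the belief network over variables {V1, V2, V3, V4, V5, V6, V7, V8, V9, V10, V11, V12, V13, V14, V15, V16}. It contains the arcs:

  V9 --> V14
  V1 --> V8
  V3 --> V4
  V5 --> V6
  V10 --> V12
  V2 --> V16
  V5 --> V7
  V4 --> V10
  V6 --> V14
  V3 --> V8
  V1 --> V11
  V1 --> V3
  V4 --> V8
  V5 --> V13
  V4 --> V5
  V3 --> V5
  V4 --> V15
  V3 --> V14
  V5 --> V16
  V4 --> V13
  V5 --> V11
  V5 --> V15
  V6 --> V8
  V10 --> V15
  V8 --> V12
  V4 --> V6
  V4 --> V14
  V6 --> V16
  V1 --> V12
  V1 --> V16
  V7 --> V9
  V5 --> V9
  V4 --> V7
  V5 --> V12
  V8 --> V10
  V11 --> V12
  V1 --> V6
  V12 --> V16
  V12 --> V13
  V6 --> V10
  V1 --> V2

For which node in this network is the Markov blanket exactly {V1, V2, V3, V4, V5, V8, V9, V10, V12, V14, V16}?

V6

The target node must have every member of {V1, V2, V3, V4, V5, V8, V9, V10, V12, V14, V16} as a parent, child, or co-parent, and no others.
Parents of V6: V1, V4, V5; children: V8, V10, V14, V16; co-parents: V1, V2, V3, V4, V5, V8, V9, V12.
These exactly cover the given set, so the node is V6.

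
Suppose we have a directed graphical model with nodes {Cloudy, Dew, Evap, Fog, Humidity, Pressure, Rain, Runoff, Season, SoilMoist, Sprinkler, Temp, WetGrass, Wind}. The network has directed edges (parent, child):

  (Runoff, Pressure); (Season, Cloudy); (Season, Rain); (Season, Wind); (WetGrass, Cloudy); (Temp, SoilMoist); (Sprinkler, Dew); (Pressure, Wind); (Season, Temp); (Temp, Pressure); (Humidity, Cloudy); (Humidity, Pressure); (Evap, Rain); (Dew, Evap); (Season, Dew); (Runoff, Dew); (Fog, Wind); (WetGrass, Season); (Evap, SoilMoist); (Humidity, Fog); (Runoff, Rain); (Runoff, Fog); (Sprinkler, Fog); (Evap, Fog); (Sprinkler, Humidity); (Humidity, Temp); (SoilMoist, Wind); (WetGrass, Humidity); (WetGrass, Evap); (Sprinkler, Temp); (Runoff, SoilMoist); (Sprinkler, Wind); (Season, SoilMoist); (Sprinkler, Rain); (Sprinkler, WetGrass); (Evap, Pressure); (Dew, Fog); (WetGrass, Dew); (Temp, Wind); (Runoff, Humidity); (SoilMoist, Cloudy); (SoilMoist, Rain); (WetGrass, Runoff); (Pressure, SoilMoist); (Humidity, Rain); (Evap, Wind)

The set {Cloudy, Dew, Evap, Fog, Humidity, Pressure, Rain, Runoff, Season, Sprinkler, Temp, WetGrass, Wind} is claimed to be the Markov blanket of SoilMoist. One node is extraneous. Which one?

Dew

SoilMoist has children Cloudy, Rain, Wind.
SoilMoist has parents Evap, Pressure, Runoff, Season, Temp.
For each child, the remaining parents (spouses of SoilMoist):
  Rain also has parents Evap, Humidity, Runoff, Season, Sprinkler.
  Wind's other parents are Evap, Fog, Pressure, Season, Sprinkler, Temp.
  Cloudy's other parents are Humidity, Season, WetGrass.
MB(SoilMoist) = {Cloudy, Evap, Fog, Humidity, Pressure, Rain, Runoff, Season, Sprinkler, Temp, WetGrass, Wind}.
Dew is neither a parent, child, nor co-parent of SoilMoist, so it does not belong.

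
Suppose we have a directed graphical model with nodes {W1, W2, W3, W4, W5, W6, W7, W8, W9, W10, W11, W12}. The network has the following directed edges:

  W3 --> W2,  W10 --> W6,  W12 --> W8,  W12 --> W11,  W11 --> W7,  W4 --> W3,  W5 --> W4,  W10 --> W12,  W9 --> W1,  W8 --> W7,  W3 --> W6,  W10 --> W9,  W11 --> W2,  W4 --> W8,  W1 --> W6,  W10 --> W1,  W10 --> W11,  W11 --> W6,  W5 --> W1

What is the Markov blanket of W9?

Recall MB(v) = parents ∪ children ∪ spouses, where spouses are the other parents of v's children.
Pa(W9) = {W10}.
Ch(W9) = {W1}.
Co-parents of W9 (other parents of its children):
  W1 also has parents W5, W10.
Taking the union gives {W1, W5, W10}.

{W1, W5, W10}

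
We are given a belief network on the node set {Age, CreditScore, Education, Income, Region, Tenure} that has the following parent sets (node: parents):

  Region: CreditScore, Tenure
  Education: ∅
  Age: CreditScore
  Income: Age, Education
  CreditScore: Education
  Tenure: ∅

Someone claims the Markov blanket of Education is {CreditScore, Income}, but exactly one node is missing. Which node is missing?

Recall MB(v) = parents ∪ children ∪ spouses, where spouses are the other parents of v's children.
Parents of Education: none.
Ch(Education) = {CreditScore, Income}.
Co-parents of Education (other parents of its children):
  CreditScore: —
  Income: Age
MB(Education) = {Age, CreditScore, Income}.
Comparing with the claimed set, Age is missing.

Age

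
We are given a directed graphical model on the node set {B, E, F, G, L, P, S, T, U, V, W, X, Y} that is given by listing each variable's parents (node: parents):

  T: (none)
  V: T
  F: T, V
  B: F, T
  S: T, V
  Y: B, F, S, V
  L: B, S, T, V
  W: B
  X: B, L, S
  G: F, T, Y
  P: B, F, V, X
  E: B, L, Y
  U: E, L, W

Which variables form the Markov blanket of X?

Parents of X: B, L, S.
Children of X: P.
Co-parents of X (other parents of its children):
  P: B, F, V
Taking the union gives {B, F, L, P, S, V}.

{B, F, L, P, S, V}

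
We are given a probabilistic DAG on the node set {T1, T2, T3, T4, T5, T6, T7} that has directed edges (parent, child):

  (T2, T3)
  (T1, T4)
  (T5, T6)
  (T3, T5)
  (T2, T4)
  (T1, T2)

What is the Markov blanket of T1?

Recall MB(v) = parents ∪ children ∪ spouses, where spouses are the other parents of v's children.
T1's children: T2, T4.
T1's parents: none.
For each child, the remaining parents (spouses of T1):
  T2 has no other parent.
  T4 also has parent T2.
MB(T1) = {T2, T4}.

{T2, T4}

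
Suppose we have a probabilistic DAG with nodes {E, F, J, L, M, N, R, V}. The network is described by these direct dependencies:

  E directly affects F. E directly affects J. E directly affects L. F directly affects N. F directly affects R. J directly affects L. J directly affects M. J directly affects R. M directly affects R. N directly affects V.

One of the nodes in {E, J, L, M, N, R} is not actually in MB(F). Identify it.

L

F has parent E.
Children of F: N, R.
Co-parents of F (other parents of its children):
  N has no other parent.
  R also has parents J, M.
MB(F) = {E, J, M, N, R}.
L is neither a parent, child, nor co-parent of F, so it does not belong.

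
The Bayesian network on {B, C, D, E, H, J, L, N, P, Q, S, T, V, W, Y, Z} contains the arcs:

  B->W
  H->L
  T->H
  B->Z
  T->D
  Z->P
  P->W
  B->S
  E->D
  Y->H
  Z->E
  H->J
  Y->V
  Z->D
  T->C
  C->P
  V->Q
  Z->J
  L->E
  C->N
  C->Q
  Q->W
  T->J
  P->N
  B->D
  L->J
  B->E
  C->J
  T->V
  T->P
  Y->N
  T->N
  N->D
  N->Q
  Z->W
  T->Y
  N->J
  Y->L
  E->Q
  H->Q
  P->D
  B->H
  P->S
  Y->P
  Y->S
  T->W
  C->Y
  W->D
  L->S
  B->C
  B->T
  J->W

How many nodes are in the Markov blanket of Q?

Q has parents C, E, H, N, V.
Q has child W.
Parents of each child, excluding Q:
  W also has parents B, J, P, T, Z.
MB(Q) = {B, C, E, H, J, N, P, T, V, W, Z}, which has 11 nodes.

11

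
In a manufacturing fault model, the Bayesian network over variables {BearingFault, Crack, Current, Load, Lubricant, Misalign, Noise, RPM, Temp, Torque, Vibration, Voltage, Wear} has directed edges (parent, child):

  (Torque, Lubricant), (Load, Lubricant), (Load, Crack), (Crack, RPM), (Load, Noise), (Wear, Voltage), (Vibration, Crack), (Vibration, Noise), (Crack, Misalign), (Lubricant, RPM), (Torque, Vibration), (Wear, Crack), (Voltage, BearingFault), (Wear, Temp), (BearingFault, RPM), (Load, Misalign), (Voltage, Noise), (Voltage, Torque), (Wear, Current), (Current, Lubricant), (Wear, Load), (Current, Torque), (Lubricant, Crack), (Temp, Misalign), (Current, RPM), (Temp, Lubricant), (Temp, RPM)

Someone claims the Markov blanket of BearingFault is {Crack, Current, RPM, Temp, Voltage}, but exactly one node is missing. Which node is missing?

Children of BearingFault: RPM.
Pa(BearingFault) = {Voltage}.
Co-parents of BearingFault (other parents of its children):
  RPM: Crack, Current, Lubricant, Temp
MB(BearingFault) = {Crack, Current, Lubricant, RPM, Temp, Voltage}.
Comparing with the claimed set, Lubricant is missing.

Lubricant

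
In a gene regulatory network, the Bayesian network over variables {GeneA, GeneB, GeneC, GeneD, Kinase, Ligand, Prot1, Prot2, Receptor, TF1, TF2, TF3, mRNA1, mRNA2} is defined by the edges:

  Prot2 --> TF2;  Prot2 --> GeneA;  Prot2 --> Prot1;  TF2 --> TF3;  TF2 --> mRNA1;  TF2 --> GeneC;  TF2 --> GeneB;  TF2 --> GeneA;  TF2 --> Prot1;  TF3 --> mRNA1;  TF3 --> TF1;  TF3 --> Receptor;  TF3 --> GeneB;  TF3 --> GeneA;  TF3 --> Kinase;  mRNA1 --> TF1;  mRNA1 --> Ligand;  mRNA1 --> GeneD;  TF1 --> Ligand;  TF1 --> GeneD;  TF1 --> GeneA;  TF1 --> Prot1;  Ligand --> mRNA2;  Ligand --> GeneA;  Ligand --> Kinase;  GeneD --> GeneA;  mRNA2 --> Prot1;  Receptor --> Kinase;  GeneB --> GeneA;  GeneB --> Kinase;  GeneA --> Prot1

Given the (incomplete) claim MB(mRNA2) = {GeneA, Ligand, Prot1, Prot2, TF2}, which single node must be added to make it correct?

Recall MB(v) = parents ∪ children ∪ spouses, where spouses are the other parents of v's children.
Ch(mRNA2) = {Prot1}.
mRNA2's parents: Ligand.
Parents of each child, excluding mRNA2:
  Prot1's other parents are GeneA, Prot2, TF1, TF2.
MB(mRNA2) = {GeneA, Ligand, Prot1, Prot2, TF1, TF2}.
Comparing with the claimed set, TF1 is missing.

TF1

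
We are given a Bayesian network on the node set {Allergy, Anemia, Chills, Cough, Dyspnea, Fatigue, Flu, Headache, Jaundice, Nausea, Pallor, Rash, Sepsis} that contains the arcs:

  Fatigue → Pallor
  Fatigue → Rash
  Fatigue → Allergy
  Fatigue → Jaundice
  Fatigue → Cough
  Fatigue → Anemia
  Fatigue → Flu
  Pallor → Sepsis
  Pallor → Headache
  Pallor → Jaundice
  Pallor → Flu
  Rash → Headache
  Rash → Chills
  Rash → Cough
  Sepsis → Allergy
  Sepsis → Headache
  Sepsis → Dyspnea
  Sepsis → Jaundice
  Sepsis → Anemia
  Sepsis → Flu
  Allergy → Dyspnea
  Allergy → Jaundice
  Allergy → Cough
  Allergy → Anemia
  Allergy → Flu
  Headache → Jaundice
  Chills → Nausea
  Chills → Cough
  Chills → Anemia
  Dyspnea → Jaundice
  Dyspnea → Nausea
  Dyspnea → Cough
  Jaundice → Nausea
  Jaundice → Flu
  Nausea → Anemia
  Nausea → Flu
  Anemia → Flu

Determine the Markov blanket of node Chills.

{Allergy, Anemia, Cough, Dyspnea, Fatigue, Jaundice, Nausea, Rash, Sepsis}

Chills has children Anemia, Cough, Nausea.
Parents of Chills: Rash.
Parents of each child, excluding Chills:
  Nausea's other parents are Dyspnea, Jaundice.
  Cough also has parents Allergy, Dyspnea, Fatigue, Rash.
  parents(Anemia) \ {Chills} = {Allergy, Fatigue, Nausea, Sepsis}.
So the Markov blanket of Chills is {Allergy, Anemia, Cough, Dyspnea, Fatigue, Jaundice, Nausea, Rash, Sepsis}.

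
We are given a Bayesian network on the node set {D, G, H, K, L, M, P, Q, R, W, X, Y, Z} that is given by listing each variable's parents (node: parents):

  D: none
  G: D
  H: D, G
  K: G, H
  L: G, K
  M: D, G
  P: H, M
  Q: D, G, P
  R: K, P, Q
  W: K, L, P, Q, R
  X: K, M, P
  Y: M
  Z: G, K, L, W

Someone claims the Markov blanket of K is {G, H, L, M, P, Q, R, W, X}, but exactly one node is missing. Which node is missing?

Z

K has children L, R, W, X, Z.
K's parents: G, H.
Other parents of K's children:
  L's other parent is G.
  R also has parents P, Q.
  W's other parents are L, P, Q, R.
  parents(X) \ {K} = {M, P}.
  Z's other parents are G, L, W.
MB(K) = {G, H, L, M, P, Q, R, W, X, Z}.
Comparing with the claimed set, Z is missing.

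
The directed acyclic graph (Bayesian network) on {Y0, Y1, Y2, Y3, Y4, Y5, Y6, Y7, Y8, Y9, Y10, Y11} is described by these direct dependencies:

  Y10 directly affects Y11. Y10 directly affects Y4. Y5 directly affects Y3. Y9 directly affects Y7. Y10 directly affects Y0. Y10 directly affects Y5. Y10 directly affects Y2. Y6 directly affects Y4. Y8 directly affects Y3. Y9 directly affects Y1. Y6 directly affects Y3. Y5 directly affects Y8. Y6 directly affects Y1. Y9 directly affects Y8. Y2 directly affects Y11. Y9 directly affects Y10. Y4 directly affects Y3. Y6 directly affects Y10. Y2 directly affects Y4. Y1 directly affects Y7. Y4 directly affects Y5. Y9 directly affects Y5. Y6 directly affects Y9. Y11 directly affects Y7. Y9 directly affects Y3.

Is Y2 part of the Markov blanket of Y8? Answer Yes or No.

Recall MB(v) = parents ∪ children ∪ spouses, where spouses are the other parents of v's children.
Y8's parents: Y5, Y9.
Children of Y8: Y3.
Other parents of Y8's children:
  Y3 also has parents Y4, Y5, Y6, Y9.
MB(Y8) = {Y3, Y4, Y5, Y6, Y9}; Y2 is not in this set.

No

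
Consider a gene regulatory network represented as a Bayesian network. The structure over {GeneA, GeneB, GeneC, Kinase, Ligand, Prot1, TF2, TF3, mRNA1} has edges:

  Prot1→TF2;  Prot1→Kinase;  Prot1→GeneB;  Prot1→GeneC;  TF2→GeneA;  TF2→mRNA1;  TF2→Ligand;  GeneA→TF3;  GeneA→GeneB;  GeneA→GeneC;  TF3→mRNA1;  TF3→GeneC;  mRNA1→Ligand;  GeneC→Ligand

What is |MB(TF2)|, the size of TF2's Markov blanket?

6

TF2's parents: Prot1.
TF2 has children GeneA, Ligand, mRNA1.
Co-parents of TF2 (other parents of its children):
  GeneA has no other parent.
  mRNA1's other parent is TF3.
  Ligand also has parents GeneC, mRNA1.
MB(TF2) = {GeneA, GeneC, Ligand, Prot1, TF3, mRNA1}, which has 6 nodes.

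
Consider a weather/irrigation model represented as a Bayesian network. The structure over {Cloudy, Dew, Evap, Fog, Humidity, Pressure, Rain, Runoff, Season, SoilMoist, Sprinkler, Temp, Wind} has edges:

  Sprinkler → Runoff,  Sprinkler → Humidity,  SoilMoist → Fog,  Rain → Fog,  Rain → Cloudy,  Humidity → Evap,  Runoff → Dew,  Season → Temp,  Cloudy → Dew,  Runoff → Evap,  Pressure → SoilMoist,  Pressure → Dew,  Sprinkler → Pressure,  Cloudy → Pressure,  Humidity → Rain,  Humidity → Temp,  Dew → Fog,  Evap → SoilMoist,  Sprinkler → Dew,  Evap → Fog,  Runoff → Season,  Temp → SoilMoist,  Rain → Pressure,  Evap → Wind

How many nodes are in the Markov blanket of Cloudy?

5

The Markov blanket of a node is its parents, its children, and the other parents of its children.
Parents of Cloudy: Rain.
Children of Cloudy: Dew, Pressure.
Co-parents of Cloudy (other parents of its children):
  Pressure's other parents are Rain, Sprinkler.
  parents(Dew) \ {Cloudy} = {Pressure, Runoff, Sprinkler}.
MB(Cloudy) = {Dew, Pressure, Rain, Runoff, Sprinkler}, which has 5 nodes.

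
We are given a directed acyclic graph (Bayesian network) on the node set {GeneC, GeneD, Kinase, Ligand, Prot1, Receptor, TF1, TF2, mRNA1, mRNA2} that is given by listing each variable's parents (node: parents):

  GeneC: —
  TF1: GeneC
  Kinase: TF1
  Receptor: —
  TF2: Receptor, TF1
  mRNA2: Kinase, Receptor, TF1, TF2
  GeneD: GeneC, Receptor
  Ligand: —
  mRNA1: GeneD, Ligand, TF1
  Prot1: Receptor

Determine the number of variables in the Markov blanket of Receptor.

7

Children of Receptor: GeneD, Prot1, TF2, mRNA2.
Pa(Receptor) = {}.
Other parents of Receptor's children:
  TF2: TF1
  mRNA2: Kinase, TF1, TF2
  GeneD: GeneC
  Prot1: —
MB(Receptor) = {GeneC, GeneD, Kinase, Prot1, TF1, TF2, mRNA2}, which has 7 nodes.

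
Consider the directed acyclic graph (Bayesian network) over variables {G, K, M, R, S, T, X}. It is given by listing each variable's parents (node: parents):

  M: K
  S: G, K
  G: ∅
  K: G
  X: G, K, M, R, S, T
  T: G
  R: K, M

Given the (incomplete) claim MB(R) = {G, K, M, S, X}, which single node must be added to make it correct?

T

Pa(R) = {K, M}.
R has child X.
Co-parents of R (other parents of its children):
  parents(X) \ {R} = {G, K, M, S, T}.
MB(R) = {G, K, M, S, T, X}.
Comparing with the claimed set, T is missing.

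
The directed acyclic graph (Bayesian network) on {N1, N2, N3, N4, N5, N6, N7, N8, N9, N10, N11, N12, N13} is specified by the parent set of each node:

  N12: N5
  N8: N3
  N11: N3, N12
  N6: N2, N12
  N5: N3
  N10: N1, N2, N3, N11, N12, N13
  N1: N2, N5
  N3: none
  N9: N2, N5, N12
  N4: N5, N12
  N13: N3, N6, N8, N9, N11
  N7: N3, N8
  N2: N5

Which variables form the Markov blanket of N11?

{N1, N2, N3, N6, N8, N9, N10, N12, N13}

N11's parents: N3, N12.
N11's children: N10, N13.
For each child, the remaining parents (spouses of N11):
  N13: N3, N6, N8, N9
  N10: N1, N2, N3, N12, N13
So the Markov blanket of N11 is {N1, N2, N3, N6, N8, N9, N10, N12, N13}.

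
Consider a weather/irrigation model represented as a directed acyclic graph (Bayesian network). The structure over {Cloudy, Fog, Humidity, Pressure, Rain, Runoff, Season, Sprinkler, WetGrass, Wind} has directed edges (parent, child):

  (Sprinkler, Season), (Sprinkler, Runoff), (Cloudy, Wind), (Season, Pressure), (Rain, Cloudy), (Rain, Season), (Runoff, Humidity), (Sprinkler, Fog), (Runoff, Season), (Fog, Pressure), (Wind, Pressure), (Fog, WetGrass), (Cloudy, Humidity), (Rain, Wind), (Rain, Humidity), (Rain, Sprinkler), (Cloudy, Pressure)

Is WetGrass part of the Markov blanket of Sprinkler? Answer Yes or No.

Recall MB(v) = parents ∪ children ∪ spouses, where spouses are the other parents of v's children.
Children of Sprinkler: Fog, Runoff, Season.
Parents of Sprinkler: Rain.
Parents of each child, excluding Sprinkler:
  Fog: no additional parents.
  Runoff has no other parent.
  parents(Season) \ {Sprinkler} = {Rain, Runoff}.
MB(Sprinkler) = {Fog, Rain, Runoff, Season}; WetGrass is not in this set.

No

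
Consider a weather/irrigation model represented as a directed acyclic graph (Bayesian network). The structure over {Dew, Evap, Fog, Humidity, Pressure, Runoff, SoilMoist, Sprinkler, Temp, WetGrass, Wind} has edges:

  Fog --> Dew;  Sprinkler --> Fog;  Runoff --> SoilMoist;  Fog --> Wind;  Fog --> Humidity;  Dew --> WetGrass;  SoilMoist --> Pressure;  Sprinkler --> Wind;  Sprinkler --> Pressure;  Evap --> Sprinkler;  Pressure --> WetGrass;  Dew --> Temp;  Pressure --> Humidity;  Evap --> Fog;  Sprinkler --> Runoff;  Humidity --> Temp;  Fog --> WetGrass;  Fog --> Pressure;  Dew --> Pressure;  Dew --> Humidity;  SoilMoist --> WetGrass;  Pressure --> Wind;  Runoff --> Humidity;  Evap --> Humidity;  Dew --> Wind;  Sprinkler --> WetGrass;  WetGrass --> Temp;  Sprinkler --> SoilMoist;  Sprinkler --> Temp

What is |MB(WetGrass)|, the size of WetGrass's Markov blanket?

7

WetGrass's parents: Dew, Fog, Pressure, SoilMoist, Sprinkler.
WetGrass's children: Temp.
Parents of each child, excluding WetGrass:
  Temp: Dew, Humidity, Sprinkler
MB(WetGrass) = {Dew, Fog, Humidity, Pressure, SoilMoist, Sprinkler, Temp}, which has 7 nodes.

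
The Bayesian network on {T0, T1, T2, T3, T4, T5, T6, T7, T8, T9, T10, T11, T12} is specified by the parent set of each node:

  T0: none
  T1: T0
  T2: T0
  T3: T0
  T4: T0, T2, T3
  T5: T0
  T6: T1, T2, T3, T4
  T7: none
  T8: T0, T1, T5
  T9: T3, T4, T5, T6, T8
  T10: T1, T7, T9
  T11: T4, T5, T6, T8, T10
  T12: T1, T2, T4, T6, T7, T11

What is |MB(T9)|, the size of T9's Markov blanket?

8

By definition, MB(T9) is built from T9's parents, T9's children, and the co-parents of T9.
T9 has child T10.
Pa(T9) = {T3, T4, T5, T6, T8}.
Parents of each child, excluding T9:
  T10: T1, T7
MB(T9) = {T1, T3, T4, T5, T6, T7, T8, T10}, which has 8 nodes.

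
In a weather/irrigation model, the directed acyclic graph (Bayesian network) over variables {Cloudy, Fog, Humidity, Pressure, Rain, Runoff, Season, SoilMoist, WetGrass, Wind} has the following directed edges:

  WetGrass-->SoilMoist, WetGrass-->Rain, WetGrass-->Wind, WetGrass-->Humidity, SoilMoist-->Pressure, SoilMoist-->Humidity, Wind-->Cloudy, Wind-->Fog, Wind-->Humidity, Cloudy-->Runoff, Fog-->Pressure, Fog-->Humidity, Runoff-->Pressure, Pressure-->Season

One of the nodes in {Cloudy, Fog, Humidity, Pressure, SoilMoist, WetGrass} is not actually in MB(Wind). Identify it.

By definition, MB(Wind) is built from Wind's parents, Wind's children, and the co-parents of Wind.
Wind has children Cloudy, Fog, Humidity.
Parents of Wind: WetGrass.
Parents of each child, excluding Wind:
  Cloudy: no additional parents.
  Fog: no additional parents.
  Humidity also has parents Fog, SoilMoist, WetGrass.
MB(Wind) = {Cloudy, Fog, Humidity, SoilMoist, WetGrass}.
Pressure is neither a parent, child, nor co-parent of Wind, so it does not belong.

Pressure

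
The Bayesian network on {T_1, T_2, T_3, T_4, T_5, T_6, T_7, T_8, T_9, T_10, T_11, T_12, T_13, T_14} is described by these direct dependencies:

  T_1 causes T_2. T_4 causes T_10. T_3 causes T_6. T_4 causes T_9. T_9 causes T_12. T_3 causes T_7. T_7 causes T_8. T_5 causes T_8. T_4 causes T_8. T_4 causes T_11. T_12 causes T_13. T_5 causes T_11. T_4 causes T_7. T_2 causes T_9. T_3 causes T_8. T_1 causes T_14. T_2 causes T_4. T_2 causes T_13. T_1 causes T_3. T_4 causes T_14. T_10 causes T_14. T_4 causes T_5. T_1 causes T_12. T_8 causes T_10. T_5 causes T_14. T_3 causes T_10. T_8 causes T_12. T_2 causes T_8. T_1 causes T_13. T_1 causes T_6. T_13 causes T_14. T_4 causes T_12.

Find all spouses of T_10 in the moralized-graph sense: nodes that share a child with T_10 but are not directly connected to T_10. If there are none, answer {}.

Children of T_10: T_14.
  T_14: T_1, T_4, T_5, T_13
Excluding nodes already adjacent to T_10 (T_3, T_4, T_8, T_14), the co-parent-only contribution is {T_1, T_5, T_13}.

{T_1, T_5, T_13}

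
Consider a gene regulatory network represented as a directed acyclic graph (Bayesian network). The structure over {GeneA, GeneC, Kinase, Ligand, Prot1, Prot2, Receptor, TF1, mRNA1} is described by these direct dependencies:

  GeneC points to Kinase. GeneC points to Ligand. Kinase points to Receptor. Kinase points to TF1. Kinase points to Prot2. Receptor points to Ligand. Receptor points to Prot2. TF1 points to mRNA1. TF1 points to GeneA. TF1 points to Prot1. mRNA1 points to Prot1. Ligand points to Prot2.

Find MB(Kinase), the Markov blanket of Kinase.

{GeneC, Ligand, Prot2, Receptor, TF1}

Parents of Kinase: GeneC.
Children of Kinase: Prot2, Receptor, TF1.
Co-parents of Kinase (other parents of its children):
  Receptor has no other parent.
  TF1: no additional parents.
  parents(Prot2) \ {Kinase} = {Ligand, Receptor}.
So the Markov blanket of Kinase is {GeneC, Ligand, Prot2, Receptor, TF1}.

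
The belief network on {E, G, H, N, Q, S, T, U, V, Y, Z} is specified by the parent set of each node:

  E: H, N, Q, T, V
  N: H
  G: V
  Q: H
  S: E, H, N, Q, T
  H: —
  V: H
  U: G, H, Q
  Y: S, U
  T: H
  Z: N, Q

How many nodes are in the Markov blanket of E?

The Markov blanket of a node is its parents, its children, and the other parents of its children.
Parents of E: H, N, Q, T, V.
E has child S.
Other parents of E's children:
  parents(S) \ {E} = {H, N, Q, T}.
MB(E) = {H, N, Q, S, T, V}, which has 6 nodes.

6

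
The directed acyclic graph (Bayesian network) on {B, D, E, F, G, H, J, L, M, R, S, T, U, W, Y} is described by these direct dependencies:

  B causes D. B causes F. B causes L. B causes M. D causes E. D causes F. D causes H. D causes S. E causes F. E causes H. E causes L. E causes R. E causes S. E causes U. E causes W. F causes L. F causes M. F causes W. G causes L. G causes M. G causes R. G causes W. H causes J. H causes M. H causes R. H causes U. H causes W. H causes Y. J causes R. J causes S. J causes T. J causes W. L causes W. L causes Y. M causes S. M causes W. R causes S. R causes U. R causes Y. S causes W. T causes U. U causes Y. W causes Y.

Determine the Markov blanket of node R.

Parents of R: E, G, H, J.
Children of R: S, U, Y.
Parents of each child, excluding R:
  S's other parents are D, E, J, M.
  U's other parents are E, H, T.
  Y's other parents are H, L, U, W.
So the Markov blanket of R is {D, E, G, H, J, L, M, S, T, U, W, Y}.

{D, E, G, H, J, L, M, S, T, U, W, Y}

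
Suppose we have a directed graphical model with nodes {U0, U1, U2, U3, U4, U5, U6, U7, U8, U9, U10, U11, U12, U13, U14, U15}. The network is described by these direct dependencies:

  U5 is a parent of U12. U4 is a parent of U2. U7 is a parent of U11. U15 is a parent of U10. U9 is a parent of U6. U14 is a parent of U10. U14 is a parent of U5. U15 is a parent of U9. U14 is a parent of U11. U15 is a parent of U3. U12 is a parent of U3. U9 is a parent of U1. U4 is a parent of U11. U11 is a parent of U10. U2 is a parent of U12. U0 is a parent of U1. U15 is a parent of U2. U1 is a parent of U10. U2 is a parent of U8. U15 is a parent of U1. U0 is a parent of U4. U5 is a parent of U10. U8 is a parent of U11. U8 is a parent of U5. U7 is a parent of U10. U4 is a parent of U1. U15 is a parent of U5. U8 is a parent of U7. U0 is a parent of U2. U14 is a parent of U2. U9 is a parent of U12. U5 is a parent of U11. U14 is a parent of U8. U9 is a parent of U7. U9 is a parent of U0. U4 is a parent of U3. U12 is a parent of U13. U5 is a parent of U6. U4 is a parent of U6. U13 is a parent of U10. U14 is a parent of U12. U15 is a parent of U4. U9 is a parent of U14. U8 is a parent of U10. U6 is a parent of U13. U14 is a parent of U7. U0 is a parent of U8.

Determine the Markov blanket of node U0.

U0 has children U1, U2, U4, U8.
Pa(U0) = {U9}.
Parents of each child, excluding U0:
  U4's other parent is U15.
  U2's other parents are U4, U14, U15.
  U8's other parents are U2, U14.
  parents(U1) \ {U0} = {U4, U9, U15}.
So the Markov blanket of U0 is {U1, U2, U4, U8, U9, U14, U15}.

{U1, U2, U4, U8, U9, U14, U15}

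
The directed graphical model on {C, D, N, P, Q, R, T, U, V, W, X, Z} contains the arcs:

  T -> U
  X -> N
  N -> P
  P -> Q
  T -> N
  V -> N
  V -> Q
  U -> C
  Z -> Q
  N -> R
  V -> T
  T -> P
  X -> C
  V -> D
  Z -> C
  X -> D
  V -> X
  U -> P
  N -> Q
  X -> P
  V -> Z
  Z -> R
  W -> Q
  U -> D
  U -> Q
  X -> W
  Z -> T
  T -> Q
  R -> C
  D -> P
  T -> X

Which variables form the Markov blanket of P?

{D, N, Q, T, U, V, W, X, Z}

By definition, MB(P) is built from P's parents, P's children, and the co-parents of P.
P's parents: D, N, T, U, X.
Ch(P) = {Q}.
Parents of each child, excluding P:
  Q also has parents N, T, U, V, W, Z.
Union: {D, N, T, U, X} ∪ {Q} ∪ {N, T, U, V, W, Z} = {D, N, Q, T, U, V, W, X, Z}.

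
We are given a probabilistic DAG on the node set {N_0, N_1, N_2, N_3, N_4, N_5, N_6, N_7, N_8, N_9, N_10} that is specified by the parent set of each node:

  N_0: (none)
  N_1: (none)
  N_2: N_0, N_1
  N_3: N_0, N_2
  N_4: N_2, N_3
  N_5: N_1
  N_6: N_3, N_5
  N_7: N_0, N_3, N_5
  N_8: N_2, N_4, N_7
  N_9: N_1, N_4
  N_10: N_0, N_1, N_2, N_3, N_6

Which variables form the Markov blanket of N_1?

{N_0, N_2, N_3, N_4, N_5, N_6, N_9, N_10}

Recall MB(v) = parents ∪ children ∪ spouses, where spouses are the other parents of v's children.
Parents of N_1: none.
Children of N_1: N_2, N_5, N_9, N_10.
For each child, the remaining parents (spouses of N_1):
  N_2 also has parent N_0.
  N_5: no additional parents.
  N_9's other parent is N_4.
  parents(N_10) \ {N_1} = {N_0, N_2, N_3, N_6}.
So the Markov blanket of N_1 is {N_0, N_2, N_3, N_4, N_5, N_6, N_9, N_10}.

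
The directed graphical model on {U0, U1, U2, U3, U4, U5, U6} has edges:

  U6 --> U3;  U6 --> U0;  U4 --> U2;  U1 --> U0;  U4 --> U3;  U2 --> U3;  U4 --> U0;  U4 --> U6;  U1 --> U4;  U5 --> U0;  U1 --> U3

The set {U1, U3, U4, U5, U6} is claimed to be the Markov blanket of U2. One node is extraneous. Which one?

By definition, MB(U2) is built from U2's parents, U2's children, and the co-parents of U2.
Children of U2: U3.
U2's parents: U4.
Co-parents of U2 (other parents of its children):
  parents(U3) \ {U2} = {U1, U4, U6}.
MB(U2) = {U1, U3, U4, U6}.
U5 is neither a parent, child, nor co-parent of U2, so it does not belong.

U5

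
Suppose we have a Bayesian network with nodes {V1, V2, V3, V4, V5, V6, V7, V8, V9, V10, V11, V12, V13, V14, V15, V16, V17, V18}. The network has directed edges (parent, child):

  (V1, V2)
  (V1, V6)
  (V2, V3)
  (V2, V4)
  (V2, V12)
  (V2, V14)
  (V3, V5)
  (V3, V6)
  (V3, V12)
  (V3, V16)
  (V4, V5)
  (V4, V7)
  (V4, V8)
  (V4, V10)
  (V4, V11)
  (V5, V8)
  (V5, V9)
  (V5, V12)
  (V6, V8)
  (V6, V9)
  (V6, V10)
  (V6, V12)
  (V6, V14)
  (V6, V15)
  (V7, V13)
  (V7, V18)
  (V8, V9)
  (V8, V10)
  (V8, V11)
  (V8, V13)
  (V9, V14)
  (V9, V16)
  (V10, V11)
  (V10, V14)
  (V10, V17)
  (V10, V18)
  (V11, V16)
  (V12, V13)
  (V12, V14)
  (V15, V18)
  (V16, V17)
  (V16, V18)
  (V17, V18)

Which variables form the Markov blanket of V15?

{V6, V7, V10, V16, V17, V18}

A node's Markov blanket = Pa ∪ Ch ∪ (parents of Ch other than the node itself).
V15's parents: V6.
Ch(V15) = {V18}.
Other parents of V15's children:
  V18: V7, V10, V16, V17
Taking the union gives {V6, V7, V10, V16, V17, V18}.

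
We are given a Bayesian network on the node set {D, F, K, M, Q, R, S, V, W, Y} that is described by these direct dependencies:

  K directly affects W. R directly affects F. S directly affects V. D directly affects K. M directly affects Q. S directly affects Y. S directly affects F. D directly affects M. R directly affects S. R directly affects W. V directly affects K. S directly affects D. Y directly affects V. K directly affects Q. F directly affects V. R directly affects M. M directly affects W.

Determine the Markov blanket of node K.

{D, M, Q, R, V, W}

By definition, MB(K) is built from K's parents, K's children, and the co-parents of K.
K's parents: D, V.
Children of K: Q, W.
Parents of each child, excluding K:
  Q's other parent is M.
  W's other parents are M, R.
Taking the union gives {D, M, Q, R, V, W}.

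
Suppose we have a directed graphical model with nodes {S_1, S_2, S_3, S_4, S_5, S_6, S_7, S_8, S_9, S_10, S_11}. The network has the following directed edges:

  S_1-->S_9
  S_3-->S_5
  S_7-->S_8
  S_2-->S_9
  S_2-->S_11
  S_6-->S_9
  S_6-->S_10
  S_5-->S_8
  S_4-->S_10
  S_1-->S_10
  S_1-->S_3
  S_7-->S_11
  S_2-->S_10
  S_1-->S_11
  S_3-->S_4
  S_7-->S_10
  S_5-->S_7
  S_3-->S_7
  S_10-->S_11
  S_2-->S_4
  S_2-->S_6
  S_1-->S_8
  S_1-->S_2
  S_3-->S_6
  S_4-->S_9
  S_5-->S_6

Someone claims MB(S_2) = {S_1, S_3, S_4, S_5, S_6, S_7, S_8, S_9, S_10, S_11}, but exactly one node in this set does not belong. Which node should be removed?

S_8

By definition, MB(S_2) is built from S_2's parents, S_2's children, and the co-parents of S_2.
S_2 has parent S_1.
Ch(S_2) = {S_4, S_6, S_9, S_10, S_11}.
Other parents of S_2's children:
  S_4: S_3
  S_6: S_3, S_5
  S_9: S_1, S_4, S_6
  S_10: S_1, S_4, S_6, S_7
  S_11: S_1, S_7, S_10
MB(S_2) = {S_1, S_3, S_4, S_5, S_6, S_7, S_9, S_10, S_11}.
S_8 is neither a parent, child, nor co-parent of S_2, so it does not belong.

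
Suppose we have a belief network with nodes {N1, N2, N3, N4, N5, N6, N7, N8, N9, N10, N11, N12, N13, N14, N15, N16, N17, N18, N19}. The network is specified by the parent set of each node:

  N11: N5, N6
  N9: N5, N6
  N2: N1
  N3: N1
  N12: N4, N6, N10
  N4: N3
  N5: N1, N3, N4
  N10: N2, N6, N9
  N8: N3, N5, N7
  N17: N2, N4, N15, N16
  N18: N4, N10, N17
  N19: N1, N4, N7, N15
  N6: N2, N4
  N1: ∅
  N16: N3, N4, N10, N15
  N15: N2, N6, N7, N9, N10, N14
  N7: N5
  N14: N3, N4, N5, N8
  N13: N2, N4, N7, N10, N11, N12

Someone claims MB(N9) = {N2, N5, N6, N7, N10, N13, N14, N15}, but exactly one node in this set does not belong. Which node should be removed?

N13

Children of N9: N10, N15.
N9's parents: N5, N6.
Co-parents of N9 (other parents of its children):
  N10's other parents are N2, N6.
  N15's other parents are N2, N6, N7, N10, N14.
MB(N9) = {N2, N5, N6, N7, N10, N14, N15}.
N13 is neither a parent, child, nor co-parent of N9, so it does not belong.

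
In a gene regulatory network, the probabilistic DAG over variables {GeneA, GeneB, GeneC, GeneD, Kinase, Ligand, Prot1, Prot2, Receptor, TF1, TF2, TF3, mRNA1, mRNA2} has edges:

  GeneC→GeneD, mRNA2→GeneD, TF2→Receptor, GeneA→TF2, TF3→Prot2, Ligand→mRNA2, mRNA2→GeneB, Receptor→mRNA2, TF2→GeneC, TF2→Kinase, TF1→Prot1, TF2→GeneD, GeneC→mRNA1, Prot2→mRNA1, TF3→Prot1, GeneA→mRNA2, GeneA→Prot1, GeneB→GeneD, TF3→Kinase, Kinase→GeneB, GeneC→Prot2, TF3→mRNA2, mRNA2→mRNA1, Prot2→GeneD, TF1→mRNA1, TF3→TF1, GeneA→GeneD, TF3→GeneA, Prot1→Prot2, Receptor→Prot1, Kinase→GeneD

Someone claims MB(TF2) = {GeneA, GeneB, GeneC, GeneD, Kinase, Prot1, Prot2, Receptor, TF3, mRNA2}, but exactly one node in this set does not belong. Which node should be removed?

Prot1

Children of TF2: GeneC, GeneD, Kinase, Receptor.
Parents of TF2: GeneA.
Co-parents of TF2 (other parents of its children):
  Receptor: no additional parents.
  GeneC: no additional parents.
  parents(Kinase) \ {TF2} = {TF3}.
  GeneD's other parents are GeneA, GeneB, GeneC, Kinase, Prot2, mRNA2.
MB(TF2) = {GeneA, GeneB, GeneC, GeneD, Kinase, Prot2, Receptor, TF3, mRNA2}.
Prot1 is neither a parent, child, nor co-parent of TF2, so it does not belong.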